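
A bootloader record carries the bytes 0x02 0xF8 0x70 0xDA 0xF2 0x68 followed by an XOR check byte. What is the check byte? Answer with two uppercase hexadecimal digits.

CA

XOR the bytes together:
  start with 0x02
  0x02 ⊕ 0xF8 = 0xFA
  0xFA ⊕ 0x70 = 0x8A
  0x8A ⊕ 0xDA = 0x50
  0x50 ⊕ 0xF2 = 0xA2
  0xA2 ⊕ 0x68 = 0xCA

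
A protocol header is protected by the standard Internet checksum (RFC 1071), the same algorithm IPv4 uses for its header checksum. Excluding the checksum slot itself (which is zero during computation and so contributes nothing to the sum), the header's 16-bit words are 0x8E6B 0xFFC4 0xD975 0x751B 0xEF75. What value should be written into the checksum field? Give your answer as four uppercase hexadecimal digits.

One's-complement addition (fold any carry out of bit 15 back into bit 0):
  0x8E6B + 0xFFC4 = 0x18E2F → wrap carry → 0x8E30
  0x8E30 + 0xD975 = 0x167A5 → wrap carry → 0x67A6
  0x67A6 + 0x751B = 0x0DCC1
  0xDCC1 + 0xEF75 = 0x1CC36 → wrap carry → 0xCC37
One's-complement sum = 0xCC37.
Checksum = ~0xCC37 & 0xFFFF = 0x33C8.

33C8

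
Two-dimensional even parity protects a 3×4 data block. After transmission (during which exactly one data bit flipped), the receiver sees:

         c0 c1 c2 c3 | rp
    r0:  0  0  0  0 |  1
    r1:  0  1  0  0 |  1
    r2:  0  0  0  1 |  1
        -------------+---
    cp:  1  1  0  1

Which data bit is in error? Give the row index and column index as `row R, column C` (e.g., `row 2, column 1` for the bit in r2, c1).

row 0, column 0

Recompute each row's even parity and compare to rp:
  r0: data parity 0, sent rp 1 → mismatch
  r1: data parity 1, sent rp 1 → ok
  r2: data parity 1, sent rp 1 → ok
Recompute each column's even parity and compare to cp:
  c0: data parity 0, sent cp 1 → mismatch
  c1: data parity 1, sent cp 1 → ok
  c2: data parity 0, sent cp 0 → ok
  c3: data parity 1, sent cp 1 → ok
Exactly one row (r0) and one column (c0) fail → the flipped bit is at their intersection.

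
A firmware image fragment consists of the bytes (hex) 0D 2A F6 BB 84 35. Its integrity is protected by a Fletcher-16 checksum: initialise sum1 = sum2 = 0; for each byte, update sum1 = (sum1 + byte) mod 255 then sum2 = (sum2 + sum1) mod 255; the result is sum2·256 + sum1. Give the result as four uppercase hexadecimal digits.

6EA3

Running sums (mod 255):
  after byte 0 (0D): sum1=13, sum2=13
  after byte 1 (2A): sum1=55, sum2=68
  after byte 2 (F6): sum1=46, sum2=114
  after byte 3 (BB): sum1=233, sum2=92
  after byte 4 (84): sum1=110, sum2=202
  after byte 5 (35): sum1=163, sum2=110
Checksum = sum2·256 + sum1 = 110·256 + 163 = 28323 = 0x6EA3.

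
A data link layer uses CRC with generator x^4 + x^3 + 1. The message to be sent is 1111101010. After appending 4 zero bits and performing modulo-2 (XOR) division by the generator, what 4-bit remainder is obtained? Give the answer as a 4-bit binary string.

Append 4 zeros: 11111010100000. Divide by 11001 (XOR where the leading bit is 1):
  pos 0: 11111 XOR 11001 = 00110
  pos 2: 11001 XOR 11001 = 00000
  pos 8: 10000 XOR 11001 = 01001
  pos 9: 10010 XOR 11001 = 01011
Remainder (last 4 bits) = 1011. This is the CRC / FCS.

1011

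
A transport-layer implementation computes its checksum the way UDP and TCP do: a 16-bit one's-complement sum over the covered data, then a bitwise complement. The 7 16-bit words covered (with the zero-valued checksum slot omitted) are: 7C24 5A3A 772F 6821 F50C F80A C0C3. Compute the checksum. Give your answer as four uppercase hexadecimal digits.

9C74

One's-complement addition (fold any carry out of bit 15 back into bit 0):
  0x7C24 + 0x5A3A = 0x0D65E
  0xD65E + 0x772F = 0x14D8D → wrap carry → 0x4D8E
  0x4D8E + 0x6821 = 0x0B5AF
  0xB5AF + 0xF50C = 0x1AABB → wrap carry → 0xAABC
  0xAABC + 0xF80A = 0x1A2C6 → wrap carry → 0xA2C7
  0xA2C7 + 0xC0C3 = 0x1638A → wrap carry → 0x638B
One's-complement sum = 0x638B.
Checksum = ~0x638B & 0xFFFF = 0x9C74.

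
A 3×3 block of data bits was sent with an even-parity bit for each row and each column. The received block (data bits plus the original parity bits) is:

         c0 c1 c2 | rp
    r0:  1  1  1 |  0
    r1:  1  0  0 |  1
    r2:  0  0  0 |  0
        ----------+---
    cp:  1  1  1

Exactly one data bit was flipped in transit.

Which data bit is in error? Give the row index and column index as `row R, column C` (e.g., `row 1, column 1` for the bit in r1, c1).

Recompute each row's even parity and compare to rp:
  r0: data parity 1, sent rp 0 → mismatch
  r1: data parity 1, sent rp 1 → ok
  r2: data parity 0, sent rp 0 → ok
Recompute each column's even parity and compare to cp:
  c0: data parity 0, sent cp 1 → mismatch
  c1: data parity 1, sent cp 1 → ok
  c2: data parity 1, sent cp 1 → ok
Exactly one row (r0) and one column (c0) fail → the flipped bit is at their intersection.

row 0, column 0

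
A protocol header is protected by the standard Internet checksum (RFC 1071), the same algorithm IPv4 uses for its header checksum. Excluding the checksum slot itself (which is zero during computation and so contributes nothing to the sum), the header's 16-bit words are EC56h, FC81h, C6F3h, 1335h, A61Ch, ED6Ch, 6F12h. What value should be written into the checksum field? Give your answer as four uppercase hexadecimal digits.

3A62

One's-complement addition (fold any carry out of bit 15 back into bit 0):
  0xEC56 + 0xFC81 = 0x1E8D7 → wrap carry → 0xE8D8
  0xE8D8 + 0xC6F3 = 0x1AFCB → wrap carry → 0xAFCC
  0xAFCC + 0x1335 = 0x0C301
  0xC301 + 0xA61C = 0x1691D → wrap carry → 0x691E
  0x691E + 0xED6C = 0x1568A → wrap carry → 0x568B
  0x568B + 0x6F12 = 0x0C59D
One's-complement sum = 0xC59D.
Checksum = ~0xC59D & 0xFFFF = 0x3A62.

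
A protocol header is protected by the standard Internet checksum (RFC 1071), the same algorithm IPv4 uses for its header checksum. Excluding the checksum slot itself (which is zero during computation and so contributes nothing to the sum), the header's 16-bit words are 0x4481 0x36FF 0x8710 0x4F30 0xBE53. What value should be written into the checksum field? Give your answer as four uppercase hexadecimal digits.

One's-complement addition (fold any carry out of bit 15 back into bit 0):
  0x4481 + 0x36FF = 0x07B80
  0x7B80 + 0x8710 = 0x10290 → wrap carry → 0x0291
  0x0291 + 0x4F30 = 0x051C1
  0x51C1 + 0xBE53 = 0x11014 → wrap carry → 0x1015
One's-complement sum = 0x1015.
Checksum = ~0x1015 & 0xFFFF = 0xEFEA.

EFEA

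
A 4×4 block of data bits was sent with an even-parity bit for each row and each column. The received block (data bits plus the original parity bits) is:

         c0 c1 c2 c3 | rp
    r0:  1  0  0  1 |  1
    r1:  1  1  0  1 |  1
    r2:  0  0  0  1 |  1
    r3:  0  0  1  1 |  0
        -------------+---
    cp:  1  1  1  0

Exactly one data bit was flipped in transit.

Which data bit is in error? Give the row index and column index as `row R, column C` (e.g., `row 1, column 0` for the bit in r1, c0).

row 0, column 0

Recompute each row's even parity and compare to rp:
  r0: data parity 0, sent rp 1 → mismatch
  r1: data parity 1, sent rp 1 → ok
  r2: data parity 1, sent rp 1 → ok
  r3: data parity 0, sent rp 0 → ok
Recompute each column's even parity and compare to cp:
  c0: data parity 0, sent cp 1 → mismatch
  c1: data parity 1, sent cp 1 → ok
  c2: data parity 1, sent cp 1 → ok
  c3: data parity 0, sent cp 0 → ok
Exactly one row (r0) and one column (c0) fail → the flipped bit is at their intersection.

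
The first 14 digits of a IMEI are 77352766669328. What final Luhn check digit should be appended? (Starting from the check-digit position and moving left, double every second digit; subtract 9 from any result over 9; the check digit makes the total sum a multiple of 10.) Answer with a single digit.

Partial digits right→left: 8 2 3 9 6 6 6 6 7 2 5 3 7 7
Double every second digit counting from the check-digit position (so the 1st, 3rd, 5th, ... of the partial from the right).
  doubled (with −9 where >9): 7 6 3 3 5 1 5 → sum 30
  kept as-is: 2 9 6 6 2 3 7 → sum 35
Total = 30 + 35 = 65.
Check digit = (10 − (65 mod 10)) mod 10 = 5.

5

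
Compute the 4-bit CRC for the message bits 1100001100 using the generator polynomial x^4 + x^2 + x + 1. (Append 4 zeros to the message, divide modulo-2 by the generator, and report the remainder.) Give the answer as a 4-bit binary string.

1111

Append 4 zeros: 11000011000000. Divide by 10111 (XOR where the leading bit is 1):
  pos 0: 11000 XOR 10111 = 01111
  pos 1: 11110 XOR 10111 = 01001
  pos 2: 10011 XOR 10111 = 00100
  pos 4: 10010 XOR 10111 = 00101
  pos 6: 10100 XOR 10111 = 00011
  pos 9: 11000 XOR 10111 = 01111
Remainder (last 4 bits) = 1111. This is the CRC / FCS.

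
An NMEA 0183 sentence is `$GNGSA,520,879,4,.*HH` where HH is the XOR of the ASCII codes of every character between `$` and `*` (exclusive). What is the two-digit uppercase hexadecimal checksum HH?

47

XOR the ASCII codes of the payload characters:
  'G' = 0x47 → acc = 0x47
  'N' = 0x4E → acc = 0x09
  'G' = 0x47 → acc = 0x4E
  'S' = 0x53 → acc = 0x1D
  'A' = 0x41 → acc = 0x5C
  ',' = 0x2C → acc = 0x70
  '5' = 0x35 → acc = 0x45
  '2' = 0x32 → acc = 0x77
  '0' = 0x30 → acc = 0x47
  ',' = 0x2C → acc = 0x6B
  '8' = 0x38 → acc = 0x53
  '7' = 0x37 → acc = 0x64
  '9' = 0x39 → acc = 0x5D
  ',' = 0x2C → acc = 0x71
  '4' = 0x34 → acc = 0x45
  ',' = 0x2C → acc = 0x69
  '.' = 0x2E → acc = 0x47
Checksum = 0x47.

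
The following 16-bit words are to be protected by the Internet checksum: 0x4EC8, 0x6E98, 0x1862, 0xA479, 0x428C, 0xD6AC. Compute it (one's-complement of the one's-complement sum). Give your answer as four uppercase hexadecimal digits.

One's-complement addition (fold any carry out of bit 15 back into bit 0):
  0x4EC8 + 0x6E98 = 0x0BD60
  0xBD60 + 0x1862 = 0x0D5C2
  0xD5C2 + 0xA479 = 0x17A3B → wrap carry → 0x7A3C
  0x7A3C + 0x428C = 0x0BCC8
  0xBCC8 + 0xD6AC = 0x19374 → wrap carry → 0x9375
One's-complement sum = 0x9375.
Checksum = ~0x9375 & 0xFFFF = 0x6C8A.

6C8A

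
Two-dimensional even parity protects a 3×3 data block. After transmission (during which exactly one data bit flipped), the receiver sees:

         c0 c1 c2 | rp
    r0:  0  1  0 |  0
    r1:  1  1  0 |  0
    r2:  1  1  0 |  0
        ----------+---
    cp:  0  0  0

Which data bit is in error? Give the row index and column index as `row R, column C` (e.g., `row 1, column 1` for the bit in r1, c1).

Recompute each row's even parity and compare to rp:
  r0: data parity 1, sent rp 0 → mismatch
  r1: data parity 0, sent rp 0 → ok
  r2: data parity 0, sent rp 0 → ok
Recompute each column's even parity and compare to cp:
  c0: data parity 0, sent cp 0 → ok
  c1: data parity 1, sent cp 0 → mismatch
  c2: data parity 0, sent cp 0 → ok
Exactly one row (r0) and one column (c1) fail → the flipped bit is at their intersection.

row 0, column 1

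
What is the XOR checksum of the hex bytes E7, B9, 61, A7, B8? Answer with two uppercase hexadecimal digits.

20

XOR the bytes together:
  start with 0xE7
  0xE7 ⊕ 0xB9 = 0x5E
  0x5E ⊕ 0x61 = 0x3F
  0x3F ⊕ 0xA7 = 0x98
  0x98 ⊕ 0xB8 = 0x20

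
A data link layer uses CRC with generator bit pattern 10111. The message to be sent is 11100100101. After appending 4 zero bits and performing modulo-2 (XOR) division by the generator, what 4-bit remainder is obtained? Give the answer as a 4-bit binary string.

1100

Append 4 zeros: 111001001010000. Divide by 10111 (XOR where the leading bit is 1):
  pos 0: 11100 XOR 10111 = 01011
  pos 1: 10111 XOR 10111 = 00000
  pos 8: 10100 XOR 10111 = 00011
Remainder (last 4 bits) = 1100. This is the CRC / FCS.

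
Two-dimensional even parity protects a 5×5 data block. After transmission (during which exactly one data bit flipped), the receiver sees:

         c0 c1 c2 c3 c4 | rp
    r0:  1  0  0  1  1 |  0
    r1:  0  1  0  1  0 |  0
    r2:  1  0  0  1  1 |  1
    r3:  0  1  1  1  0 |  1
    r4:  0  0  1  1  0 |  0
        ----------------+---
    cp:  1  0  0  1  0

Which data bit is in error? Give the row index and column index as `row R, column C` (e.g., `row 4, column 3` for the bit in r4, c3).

row 0, column 0

Recompute each row's even parity and compare to rp:
  r0: data parity 1, sent rp 0 → mismatch
  r1: data parity 0, sent rp 0 → ok
  r2: data parity 1, sent rp 1 → ok
  r3: data parity 1, sent rp 1 → ok
  r4: data parity 0, sent rp 0 → ok
Recompute each column's even parity and compare to cp:
  c0: data parity 0, sent cp 1 → mismatch
  c1: data parity 0, sent cp 0 → ok
  c2: data parity 0, sent cp 0 → ok
  c3: data parity 1, sent cp 1 → ok
  c4: data parity 0, sent cp 0 → ok
Exactly one row (r0) and one column (c0) fail → the flipped bit is at their intersection.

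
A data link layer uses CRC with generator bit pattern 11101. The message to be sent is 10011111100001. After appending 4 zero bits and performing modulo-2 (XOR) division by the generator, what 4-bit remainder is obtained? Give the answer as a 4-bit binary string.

Append 4 zeros: 100111111000010000. Divide by 11101 (XOR where the leading bit is 1):
  pos 0: 10011 XOR 11101 = 01110
  pos 1: 11101 XOR 11101 = 00000
  pos 6: 11100 XOR 11101 = 00001
  pos 10: 10010 XOR 11101 = 01111
  pos 11: 11110 XOR 11101 = 00011
Remainder (last 4 bits) = 1100. This is the CRC / FCS.

1100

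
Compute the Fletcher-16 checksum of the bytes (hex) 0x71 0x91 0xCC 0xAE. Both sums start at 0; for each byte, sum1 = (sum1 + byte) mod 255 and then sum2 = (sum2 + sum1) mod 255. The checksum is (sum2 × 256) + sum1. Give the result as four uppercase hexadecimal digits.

C27E

Running sums (mod 255):
  after byte 0 (0x71): sum1=113, sum2=113
  after byte 1 (0x91): sum1=3, sum2=116
  after byte 2 (0xCC): sum1=207, sum2=68
  after byte 3 (0xAE): sum1=126, sum2=194
Checksum = sum2·256 + sum1 = 194·256 + 126 = 49790 = 0xC27E.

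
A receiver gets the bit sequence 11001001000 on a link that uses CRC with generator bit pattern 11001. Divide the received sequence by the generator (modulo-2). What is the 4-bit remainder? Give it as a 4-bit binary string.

Modulo-2 division of 11001001000 by 11001:
  pos 0: 11001 XOR 11001 = 00000
Remainder = 1000 (nonzero — an error is detected).

1000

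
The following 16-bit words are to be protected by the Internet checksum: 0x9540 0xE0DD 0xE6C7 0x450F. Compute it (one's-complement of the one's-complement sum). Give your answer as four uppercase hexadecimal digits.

One's-complement addition (fold any carry out of bit 15 back into bit 0):
  0x9540 + 0xE0DD = 0x1761D → wrap carry → 0x761E
  0x761E + 0xE6C7 = 0x15CE5 → wrap carry → 0x5CE6
  0x5CE6 + 0x450F = 0x0A1F5
One's-complement sum = 0xA1F5.
Checksum = ~0xA1F5 & 0xFFFF = 0x5E0A.

5E0A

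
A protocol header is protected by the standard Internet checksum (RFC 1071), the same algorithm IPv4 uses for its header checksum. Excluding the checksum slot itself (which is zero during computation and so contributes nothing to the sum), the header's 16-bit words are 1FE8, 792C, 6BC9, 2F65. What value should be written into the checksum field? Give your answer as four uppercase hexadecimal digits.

One's-complement addition (fold any carry out of bit 15 back into bit 0):
  0x1FE8 + 0x792C = 0x09914
  0x9914 + 0x6BC9 = 0x104DD → wrap carry → 0x04DE
  0x04DE + 0x2F65 = 0x03443
One's-complement sum = 0x3443.
Checksum = ~0x3443 & 0xFFFF = 0xCBBC.

CBBC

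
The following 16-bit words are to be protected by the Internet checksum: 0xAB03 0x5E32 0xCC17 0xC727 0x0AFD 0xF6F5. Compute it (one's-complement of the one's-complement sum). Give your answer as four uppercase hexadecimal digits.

One's-complement addition (fold any carry out of bit 15 back into bit 0):
  0xAB03 + 0x5E32 = 0x10935 → wrap carry → 0x0936
  0x0936 + 0xCC17 = 0x0D54D
  0xD54D + 0xC727 = 0x19C74 → wrap carry → 0x9C75
  0x9C75 + 0x0AFD = 0x0A772
  0xA772 + 0xF6F5 = 0x19E67 → wrap carry → 0x9E68
One's-complement sum = 0x9E68.
Checksum = ~0x9E68 & 0xFFFF = 0x6197.

6197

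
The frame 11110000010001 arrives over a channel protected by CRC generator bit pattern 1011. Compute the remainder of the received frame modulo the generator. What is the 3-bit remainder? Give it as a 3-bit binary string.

000

Modulo-2 division of 11110000010001 by 1011:
  pos 0: 1111 XOR 1011 = 0100
  pos 1: 1000 XOR 1011 = 0011
  pos 3: 1100 XOR 1011 = 0111
  pos 4: 1110 XOR 1011 = 0101
  pos 5: 1010 XOR 1011 = 0001
  pos 8: 1100 XOR 1011 = 0111
  pos 9: 1110 XOR 1011 = 0101
  pos 10: 1011 XOR 1011 = 0000
Remainder = 000 (zero — the frame passes the CRC check).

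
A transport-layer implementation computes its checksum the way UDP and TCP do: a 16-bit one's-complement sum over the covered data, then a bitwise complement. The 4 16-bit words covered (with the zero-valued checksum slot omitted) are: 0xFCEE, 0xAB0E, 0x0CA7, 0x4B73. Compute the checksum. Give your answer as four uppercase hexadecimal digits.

FFE7

One's-complement addition (fold any carry out of bit 15 back into bit 0):
  0xFCEE + 0xAB0E = 0x1A7FC → wrap carry → 0xA7FD
  0xA7FD + 0x0CA7 = 0x0B4A4
  0xB4A4 + 0x4B73 = 0x10017 → wrap carry → 0x0018
One's-complement sum = 0x0018.
Checksum = ~0x0018 & 0xFFFF = 0xFFE7.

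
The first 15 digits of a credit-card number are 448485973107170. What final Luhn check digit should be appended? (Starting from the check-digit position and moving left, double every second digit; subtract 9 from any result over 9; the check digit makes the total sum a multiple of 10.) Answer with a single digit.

Partial digits right→left: 0 7 1 7 0 1 3 7 9 5 8 4 8 4 4
Double every second digit counting from the check-digit position (so the 1st, 3rd, 5th, ... of the partial from the right).
  doubled (with −9 where >9): 0 2 0 6 9 7 7 8 → sum 39
  kept as-is: 7 7 1 7 5 4 4 → sum 35
Total = 39 + 35 = 74.
Check digit = (10 − (74 mod 10)) mod 10 = 6.

6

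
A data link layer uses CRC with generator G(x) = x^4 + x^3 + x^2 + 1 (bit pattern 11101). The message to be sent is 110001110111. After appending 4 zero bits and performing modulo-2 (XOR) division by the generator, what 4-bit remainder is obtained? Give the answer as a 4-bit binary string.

1001

Append 4 zeros: 1100011101110000. Divide by 11101 (XOR where the leading bit is 1):
  pos 0: 11000 XOR 11101 = 00101
  pos 2: 10111 XOR 11101 = 01010
  pos 3: 10101 XOR 11101 = 01000
  pos 4: 10000 XOR 11101 = 01101
  pos 5: 11011 XOR 11101 = 00110
  pos 7: 11011 XOR 11101 = 00110
  pos 9: 11000 XOR 11101 = 00101
  pos 11: 10100 XOR 11101 = 01001
Remainder (last 4 bits) = 1001. This is the CRC / FCS.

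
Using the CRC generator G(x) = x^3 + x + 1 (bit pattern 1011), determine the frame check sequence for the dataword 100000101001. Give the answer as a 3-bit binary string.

Append 3 zeros: 100000101001000. Divide by 1011 (XOR where the leading bit is 1):
  pos 0: 1000 XOR 1011 = 0011
  pos 2: 1100 XOR 1011 = 0111
  pos 3: 1111 XOR 1011 = 0100
  pos 4: 1000 XOR 1011 = 0011
  pos 6: 1110 XOR 1011 = 0101
  pos 7: 1010 XOR 1011 = 0001
  pos 10: 1100 XOR 1011 = 0111
  pos 11: 1110 XOR 1011 = 0101
Remainder (last 3 bits) = 101. This is the CRC / FCS.

101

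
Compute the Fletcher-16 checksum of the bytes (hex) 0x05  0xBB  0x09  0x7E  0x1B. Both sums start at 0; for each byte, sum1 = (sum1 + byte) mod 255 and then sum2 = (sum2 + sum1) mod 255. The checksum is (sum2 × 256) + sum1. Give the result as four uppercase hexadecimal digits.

3B63

Running sums (mod 255):
  after byte 0 (0x05): sum1=5, sum2=5
  after byte 1 (0xBB): sum1=192, sum2=197
  after byte 2 (0x09): sum1=201, sum2=143
  after byte 3 (0x7E): sum1=72, sum2=215
  after byte 4 (0x1B): sum1=99, sum2=59
Checksum = sum2·256 + sum1 = 59·256 + 99 = 15203 = 0x3B63.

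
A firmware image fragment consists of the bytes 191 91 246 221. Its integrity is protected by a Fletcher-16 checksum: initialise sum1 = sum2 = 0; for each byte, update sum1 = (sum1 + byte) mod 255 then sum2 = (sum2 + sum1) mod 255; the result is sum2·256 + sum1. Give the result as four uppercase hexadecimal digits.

Running sums (mod 255):
  after byte 0 (191): sum1=191, sum2=191
  after byte 1 (91): sum1=27, sum2=218
  after byte 2 (246): sum1=18, sum2=236
  after byte 3 (221): sum1=239, sum2=220
Checksum = sum2·256 + sum1 = 220·256 + 239 = 56559 = 0xDCEF.

DCEF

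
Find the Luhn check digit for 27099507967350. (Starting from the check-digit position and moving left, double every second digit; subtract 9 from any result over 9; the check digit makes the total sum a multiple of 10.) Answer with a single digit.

Partial digits right→left: 0 5 3 7 6 9 7 0 5 9 9 0 7 2
Double every second digit counting from the check-digit position (so the 1st, 3rd, 5th, ... of the partial from the right).
  doubled (with −9 where >9): 0 6 3 5 1 9 5 → sum 29
  kept as-is: 5 7 9 0 9 0 2 → sum 32
Total = 29 + 32 = 61.
Check digit = (10 − (61 mod 10)) mod 10 = 9.

9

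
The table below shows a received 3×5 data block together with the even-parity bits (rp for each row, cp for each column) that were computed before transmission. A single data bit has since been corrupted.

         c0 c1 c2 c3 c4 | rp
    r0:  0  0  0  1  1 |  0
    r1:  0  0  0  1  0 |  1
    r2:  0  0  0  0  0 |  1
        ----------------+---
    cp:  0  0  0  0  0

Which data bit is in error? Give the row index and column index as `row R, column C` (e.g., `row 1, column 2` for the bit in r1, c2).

row 2, column 4

Recompute each row's even parity and compare to rp:
  r0: data parity 0, sent rp 0 → ok
  r1: data parity 1, sent rp 1 → ok
  r2: data parity 0, sent rp 1 → mismatch
Recompute each column's even parity and compare to cp:
  c0: data parity 0, sent cp 0 → ok
  c1: data parity 0, sent cp 0 → ok
  c2: data parity 0, sent cp 0 → ok
  c3: data parity 0, sent cp 0 → ok
  c4: data parity 1, sent cp 0 → mismatch
Exactly one row (r2) and one column (c4) fail → the flipped bit is at their intersection.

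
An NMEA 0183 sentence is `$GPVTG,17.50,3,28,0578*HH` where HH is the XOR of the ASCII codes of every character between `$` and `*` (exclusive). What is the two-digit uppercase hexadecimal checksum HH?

XOR the ASCII codes of the payload characters:
  'G' = 0x47 → acc = 0x47
  'P' = 0x50 → acc = 0x17
  'V' = 0x56 → acc = 0x41
  'T' = 0x54 → acc = 0x15
  'G' = 0x47 → acc = 0x52
  ',' = 0x2C → acc = 0x7E
  '1' = 0x31 → acc = 0x4F
  '7' = 0x37 → acc = 0x78
  '.' = 0x2E → acc = 0x56
  '5' = 0x35 → acc = 0x63
  '0' = 0x30 → acc = 0x53
  ',' = 0x2C → acc = 0x7F
  '3' = 0x33 → acc = 0x4C
  ',' = 0x2C → acc = 0x60
  '2' = 0x32 → acc = 0x52
  '8' = 0x38 → acc = 0x6A
  ',' = 0x2C → acc = 0x46
  '0' = 0x30 → acc = 0x76
  '5' = 0x35 → acc = 0x43
  '7' = 0x37 → acc = 0x74
  '8' = 0x38 → acc = 0x4C
Checksum = 0x4C.

4C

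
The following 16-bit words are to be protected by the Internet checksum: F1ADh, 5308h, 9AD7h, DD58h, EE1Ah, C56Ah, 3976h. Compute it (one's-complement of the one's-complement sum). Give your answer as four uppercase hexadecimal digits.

One's-complement addition (fold any carry out of bit 15 back into bit 0):
  0xF1AD + 0x5308 = 0x144B5 → wrap carry → 0x44B6
  0x44B6 + 0x9AD7 = 0x0DF8D
  0xDF8D + 0xDD58 = 0x1BCE5 → wrap carry → 0xBCE6
  0xBCE6 + 0xEE1A = 0x1AB00 → wrap carry → 0xAB01
  0xAB01 + 0xC56A = 0x1706B → wrap carry → 0x706C
  0x706C + 0x3976 = 0x0A9E2
One's-complement sum = 0xA9E2.
Checksum = ~0xA9E2 & 0xFFFF = 0x561D.

561D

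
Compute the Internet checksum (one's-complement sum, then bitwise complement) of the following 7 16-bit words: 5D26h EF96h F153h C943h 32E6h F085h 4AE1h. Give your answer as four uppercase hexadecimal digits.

One's-complement addition (fold any carry out of bit 15 back into bit 0):
  0x5D26 + 0xEF96 = 0x14CBC → wrap carry → 0x4CBD
  0x4CBD + 0xF153 = 0x13E10 → wrap carry → 0x3E11
  0x3E11 + 0xC943 = 0x10754 → wrap carry → 0x0755
  0x0755 + 0x32E6 = 0x03A3B
  0x3A3B + 0xF085 = 0x12AC0 → wrap carry → 0x2AC1
  0x2AC1 + 0x4AE1 = 0x075A2
One's-complement sum = 0x75A2.
Checksum = ~0x75A2 & 0xFFFF = 0x8A5D.

8A5D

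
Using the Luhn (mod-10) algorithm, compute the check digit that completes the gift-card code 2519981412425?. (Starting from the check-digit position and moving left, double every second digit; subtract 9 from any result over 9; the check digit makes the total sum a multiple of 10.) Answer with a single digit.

2

Partial digits right→left: 5 2 4 2 1 4 1 8 9 9 1 5 2
Double every second digit counting from the check-digit position (so the 1st, 3rd, 5th, ... of the partial from the right).
  doubled (with −9 where >9): 1 8 2 2 9 2 4 → sum 28
  kept as-is: 2 2 4 8 9 5 → sum 30
Total = 28 + 30 = 58.
Check digit = (10 − (58 mod 10)) mod 10 = 2.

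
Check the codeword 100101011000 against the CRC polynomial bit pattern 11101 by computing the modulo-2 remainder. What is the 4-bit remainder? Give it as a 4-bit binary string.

Modulo-2 division of 100101011000 by 11101:
  pos 0: 10010 XOR 11101 = 01111
  pos 1: 11111 XOR 11101 = 00010
  pos 4: 10011 XOR 11101 = 01110
  pos 5: 11100 XOR 11101 = 00001
Remainder = 0100 (nonzero — an error is detected).

0100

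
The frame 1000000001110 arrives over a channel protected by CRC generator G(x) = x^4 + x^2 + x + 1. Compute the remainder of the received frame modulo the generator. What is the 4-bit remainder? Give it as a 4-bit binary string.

0000

Modulo-2 division of 1000000001110 by 10111:
  pos 0: 10000 XOR 10111 = 00111
  pos 2: 11100 XOR 10111 = 01011
  pos 3: 10110 XOR 10111 = 00001
  pos 7: 10111 XOR 10111 = 00000
Remainder = 0000 (zero — the frame passes the CRC check).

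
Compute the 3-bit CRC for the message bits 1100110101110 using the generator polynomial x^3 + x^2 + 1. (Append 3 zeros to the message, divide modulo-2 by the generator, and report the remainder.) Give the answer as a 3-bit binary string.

001

Append 3 zeros: 1100110101110000. Divide by 1101 (XOR where the leading bit is 1):
  pos 0: 1100 XOR 1101 = 0001
  pos 3: 1110 XOR 1101 = 0011
  pos 5: 1110 XOR 1101 = 0011
  pos 7: 1111 XOR 1101 = 0010
  pos 9: 1010 XOR 1101 = 0111
  pos 10: 1110 XOR 1101 = 0011
  pos 12: 1100 XOR 1101 = 0001
Remainder (last 3 bits) = 001. This is the CRC / FCS.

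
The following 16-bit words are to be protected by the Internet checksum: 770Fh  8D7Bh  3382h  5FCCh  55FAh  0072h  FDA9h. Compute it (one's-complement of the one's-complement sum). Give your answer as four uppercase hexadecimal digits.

1410

One's-complement addition (fold any carry out of bit 15 back into bit 0):
  0x770F + 0x8D7B = 0x1048A → wrap carry → 0x048B
  0x048B + 0x3382 = 0x0380D
  0x380D + 0x5FCC = 0x097D9
  0x97D9 + 0x55FA = 0x0EDD3
  0xEDD3 + 0x0072 = 0x0EE45
  0xEE45 + 0xFDA9 = 0x1EBEE → wrap carry → 0xEBEF
One's-complement sum = 0xEBEF.
Checksum = ~0xEBEF & 0xFFFF = 0x1410.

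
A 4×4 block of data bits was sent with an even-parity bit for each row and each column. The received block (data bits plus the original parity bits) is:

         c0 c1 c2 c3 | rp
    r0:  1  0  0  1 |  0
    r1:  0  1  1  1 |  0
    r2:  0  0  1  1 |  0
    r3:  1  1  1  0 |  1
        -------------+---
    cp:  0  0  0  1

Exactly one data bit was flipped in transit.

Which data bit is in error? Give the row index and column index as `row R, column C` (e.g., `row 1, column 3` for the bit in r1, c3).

Recompute each row's even parity and compare to rp:
  r0: data parity 0, sent rp 0 → ok
  r1: data parity 1, sent rp 0 → mismatch
  r2: data parity 0, sent rp 0 → ok
  r3: data parity 1, sent rp 1 → ok
Recompute each column's even parity and compare to cp:
  c0: data parity 0, sent cp 0 → ok
  c1: data parity 0, sent cp 0 → ok
  c2: data parity 1, sent cp 0 → mismatch
  c3: data parity 1, sent cp 1 → ok
Exactly one row (r1) and one column (c2) fail → the flipped bit is at their intersection.

row 1, column 2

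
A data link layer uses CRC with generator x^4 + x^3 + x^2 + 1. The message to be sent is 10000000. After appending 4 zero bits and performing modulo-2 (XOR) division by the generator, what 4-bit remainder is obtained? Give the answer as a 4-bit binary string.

Append 4 zeros: 100000000000. Divide by 11101 (XOR where the leading bit is 1):
  pos 0: 10000 XOR 11101 = 01101
  pos 1: 11010 XOR 11101 = 00111
  pos 3: 11100 XOR 11101 = 00001
  pos 7: 10000 XOR 11101 = 01101
Remainder (last 4 bits) = 1101. This is the CRC / FCS.

1101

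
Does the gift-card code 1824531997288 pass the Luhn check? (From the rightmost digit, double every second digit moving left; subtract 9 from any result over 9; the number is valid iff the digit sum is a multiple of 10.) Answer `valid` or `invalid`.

valid

From the right, keep odd positions and double even positions (subtract 9 from any doubled value over 9):
  doubled (positions 2,4,...): 7 5 9 6 8 7 → sum 42
  kept (positions 1,3,...): 8 2 9 1 5 2 1 → sum 28
Total = 70.
70 mod 10 = 0, so the number is valid.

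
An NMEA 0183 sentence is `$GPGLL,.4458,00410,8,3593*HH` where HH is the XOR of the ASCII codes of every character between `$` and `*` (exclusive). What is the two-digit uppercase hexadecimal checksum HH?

XOR the ASCII codes of the payload characters:
  'G' = 0x47 → acc = 0x47
  'P' = 0x50 → acc = 0x17
  'G' = 0x47 → acc = 0x50
  'L' = 0x4C → acc = 0x1C
  'L' = 0x4C → acc = 0x50
  ',' = 0x2C → acc = 0x7C
  '.' = 0x2E → acc = 0x52
  '4' = 0x34 → acc = 0x66
  '4' = 0x34 → acc = 0x52
  '5' = 0x35 → acc = 0x67
  '8' = 0x38 → acc = 0x5F
  ',' = 0x2C → acc = 0x73
  '0' = 0x30 → acc = 0x43
  '0' = 0x30 → acc = 0x73
  '4' = 0x34 → acc = 0x47
  '1' = 0x31 → acc = 0x76
  '0' = 0x30 → acc = 0x46
  ',' = 0x2C → acc = 0x6A
  '8' = 0x38 → acc = 0x52
  ',' = 0x2C → acc = 0x7E
  '3' = 0x33 → acc = 0x4D
  '5' = 0x35 → acc = 0x78
  '9' = 0x39 → acc = 0x41
  '3' = 0x33 → acc = 0x72
Checksum = 0x72.

72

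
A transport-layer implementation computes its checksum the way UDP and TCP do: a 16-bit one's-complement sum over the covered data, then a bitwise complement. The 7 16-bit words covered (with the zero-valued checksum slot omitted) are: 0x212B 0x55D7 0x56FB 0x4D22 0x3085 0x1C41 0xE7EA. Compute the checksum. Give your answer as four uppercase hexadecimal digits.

One's-complement addition (fold any carry out of bit 15 back into bit 0):
  0x212B + 0x55D7 = 0x07702
  0x7702 + 0x56FB = 0x0CDFD
  0xCDFD + 0x4D22 = 0x11B1F → wrap carry → 0x1B20
  0x1B20 + 0x3085 = 0x04BA5
  0x4BA5 + 0x1C41 = 0x067E6
  0x67E6 + 0xE7EA = 0x14FD0 → wrap carry → 0x4FD1
One's-complement sum = 0x4FD1.
Checksum = ~0x4FD1 & 0xFFFF = 0xB02E.

B02E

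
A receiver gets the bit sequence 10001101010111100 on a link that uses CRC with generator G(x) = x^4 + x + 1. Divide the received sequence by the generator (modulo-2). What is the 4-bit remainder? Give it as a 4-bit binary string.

Modulo-2 division of 10001101010111100 by 10011:
  pos 0: 10001 XOR 10011 = 00010
  pos 3: 10101 XOR 10011 = 00110
  pos 5: 11001 XOR 10011 = 01010
  pos 6: 10100 XOR 10011 = 00111
  pos 8: 11111 XOR 10011 = 01100
  pos 9: 11001 XOR 10011 = 01010
  pos 10: 10101 XOR 10011 = 00110
  pos 12: 11000 XOR 10011 = 01011
Remainder = 1011 (nonzero — an error is detected).

1011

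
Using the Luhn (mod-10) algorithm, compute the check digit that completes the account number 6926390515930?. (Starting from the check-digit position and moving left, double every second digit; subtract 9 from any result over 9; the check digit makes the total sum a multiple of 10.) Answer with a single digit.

9

Partial digits right→left: 0 3 9 5 1 5 0 9 3 6 2 9 6
Double every second digit counting from the check-digit position (so the 1st, 3rd, 5th, ... of the partial from the right).
  doubled (with −9 where >9): 0 9 2 0 6 4 3 → sum 24
  kept as-is: 3 5 5 9 6 9 → sum 37
Total = 24 + 37 = 61.
Check digit = (10 − (61 mod 10)) mod 10 = 9.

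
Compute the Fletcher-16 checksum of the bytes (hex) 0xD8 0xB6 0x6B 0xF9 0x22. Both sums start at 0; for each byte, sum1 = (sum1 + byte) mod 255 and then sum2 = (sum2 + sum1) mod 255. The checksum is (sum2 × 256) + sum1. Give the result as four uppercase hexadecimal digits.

6F17

Running sums (mod 255):
  after byte 0 (0xD8): sum1=216, sum2=216
  after byte 1 (0xB6): sum1=143, sum2=104
  after byte 2 (0x6B): sum1=250, sum2=99
  after byte 3 (0xF9): sum1=244, sum2=88
  after byte 4 (0x22): sum1=23, sum2=111
Checksum = sum2·256 + sum1 = 111·256 + 23 = 28439 = 0x6F17.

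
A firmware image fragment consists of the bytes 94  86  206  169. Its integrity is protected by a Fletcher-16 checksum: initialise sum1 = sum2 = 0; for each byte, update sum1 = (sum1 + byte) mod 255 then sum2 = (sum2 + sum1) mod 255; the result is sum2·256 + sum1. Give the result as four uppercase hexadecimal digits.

C32D

Running sums (mod 255):
  after byte 0 (94): sum1=94, sum2=94
  after byte 1 (86): sum1=180, sum2=19
  after byte 2 (206): sum1=131, sum2=150
  after byte 3 (169): sum1=45, sum2=195
Checksum = sum2·256 + sum1 = 195·256 + 45 = 49965 = 0xC32D.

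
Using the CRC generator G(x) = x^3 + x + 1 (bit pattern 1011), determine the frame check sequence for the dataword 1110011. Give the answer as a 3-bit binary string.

010

Append 3 zeros: 1110011000. Divide by 1011 (XOR where the leading bit is 1):
  pos 0: 1110 XOR 1011 = 0101
  pos 1: 1010 XOR 1011 = 0001
  pos 4: 1110 XOR 1011 = 0101
  pos 5: 1010 XOR 1011 = 0001
Remainder (last 3 bits) = 010. This is the CRC / FCS.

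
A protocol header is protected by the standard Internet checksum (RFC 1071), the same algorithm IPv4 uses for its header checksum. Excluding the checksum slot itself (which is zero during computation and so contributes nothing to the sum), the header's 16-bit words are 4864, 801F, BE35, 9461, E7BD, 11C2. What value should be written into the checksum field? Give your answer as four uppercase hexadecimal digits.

EB64

One's-complement addition (fold any carry out of bit 15 back into bit 0):
  0x4864 + 0x801F = 0x0C883
  0xC883 + 0xBE35 = 0x186B8 → wrap carry → 0x86B9
  0x86B9 + 0x9461 = 0x11B1A → wrap carry → 0x1B1B
  0x1B1B + 0xE7BD = 0x102D8 → wrap carry → 0x02D9
  0x02D9 + 0x11C2 = 0x0149B
One's-complement sum = 0x149B.
Checksum = ~0x149B & 0xFFFF = 0xEB64.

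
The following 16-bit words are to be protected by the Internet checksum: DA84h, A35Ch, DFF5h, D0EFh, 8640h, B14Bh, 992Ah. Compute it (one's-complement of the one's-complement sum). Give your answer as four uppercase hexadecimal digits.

One's-complement addition (fold any carry out of bit 15 back into bit 0):
  0xDA84 + 0xA35C = 0x17DE0 → wrap carry → 0x7DE1
  0x7DE1 + 0xDFF5 = 0x15DD6 → wrap carry → 0x5DD7
  0x5DD7 + 0xD0EF = 0x12EC6 → wrap carry → 0x2EC7
  0x2EC7 + 0x8640 = 0x0B507
  0xB507 + 0xB14B = 0x16652 → wrap carry → 0x6653
  0x6653 + 0x992A = 0x0FF7D
One's-complement sum = 0xFF7D.
Checksum = ~0xFF7D & 0xFFFF = 0x0082.

0082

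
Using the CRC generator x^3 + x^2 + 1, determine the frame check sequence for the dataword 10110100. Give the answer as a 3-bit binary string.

Append 3 zeros: 10110100000. Divide by 1101 (XOR where the leading bit is 1):
  pos 0: 1011 XOR 1101 = 0110
  pos 1: 1100 XOR 1101 = 0001
  pos 4: 1100 XOR 1101 = 0001
  pos 7: 1000 XOR 1101 = 0101
Remainder (last 3 bits) = 101. This is the CRC / FCS.

101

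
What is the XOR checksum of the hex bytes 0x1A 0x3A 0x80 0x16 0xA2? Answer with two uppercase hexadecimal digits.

14

XOR the bytes together:
  start with 0x1A
  0x1A ⊕ 0x3A = 0x20
  0x20 ⊕ 0x80 = 0xA0
  0xA0 ⊕ 0x16 = 0xB6
  0xB6 ⊕ 0xA2 = 0x14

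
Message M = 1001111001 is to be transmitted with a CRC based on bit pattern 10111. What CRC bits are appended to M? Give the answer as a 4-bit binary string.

Append 4 zeros: 10011110010000. Divide by 10111 (XOR where the leading bit is 1):
  pos 0: 10011 XOR 10111 = 00100
  pos 2: 10011 XOR 10111 = 00100
  pos 4: 10000 XOR 10111 = 00111
  pos 6: 11110 XOR 10111 = 01001
  pos 7: 10010 XOR 10111 = 00101
  pos 9: 10100 XOR 10111 = 00011
Remainder (last 4 bits) = 0011. This is the CRC / FCS.

0011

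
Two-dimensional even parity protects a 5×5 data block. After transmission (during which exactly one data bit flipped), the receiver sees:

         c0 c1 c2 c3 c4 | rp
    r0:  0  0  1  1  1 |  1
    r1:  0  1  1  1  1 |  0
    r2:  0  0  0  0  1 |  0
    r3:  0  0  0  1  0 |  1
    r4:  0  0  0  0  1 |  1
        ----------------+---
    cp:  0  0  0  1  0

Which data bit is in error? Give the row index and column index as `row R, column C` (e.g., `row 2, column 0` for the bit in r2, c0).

row 2, column 1

Recompute each row's even parity and compare to rp:
  r0: data parity 1, sent rp 1 → ok
  r1: data parity 0, sent rp 0 → ok
  r2: data parity 1, sent rp 0 → mismatch
  r3: data parity 1, sent rp 1 → ok
  r4: data parity 1, sent rp 1 → ok
Recompute each column's even parity and compare to cp:
  c0: data parity 0, sent cp 0 → ok
  c1: data parity 1, sent cp 0 → mismatch
  c2: data parity 0, sent cp 0 → ok
  c3: data parity 1, sent cp 1 → ok
  c4: data parity 0, sent cp 0 → ok
Exactly one row (r2) and one column (c1) fail → the flipped bit is at their intersection.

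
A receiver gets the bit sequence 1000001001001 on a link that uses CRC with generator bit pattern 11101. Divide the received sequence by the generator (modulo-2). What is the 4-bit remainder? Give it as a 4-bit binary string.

Modulo-2 division of 1000001001001 by 11101:
  pos 0: 10000 XOR 11101 = 01101
  pos 1: 11010 XOR 11101 = 00111
  pos 3: 11110 XOR 11101 = 00011
  pos 6: 11010 XOR 11101 = 00111
  pos 8: 11101 XOR 11101 = 00000
Remainder = 0000 (zero — the frame passes the CRC check).

0000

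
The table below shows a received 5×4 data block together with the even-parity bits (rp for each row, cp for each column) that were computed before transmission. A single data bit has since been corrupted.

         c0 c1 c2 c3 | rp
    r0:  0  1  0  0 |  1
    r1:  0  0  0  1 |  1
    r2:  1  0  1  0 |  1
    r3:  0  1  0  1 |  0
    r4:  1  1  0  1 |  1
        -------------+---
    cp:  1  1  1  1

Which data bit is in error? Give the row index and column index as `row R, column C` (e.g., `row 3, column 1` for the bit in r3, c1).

Recompute each row's even parity and compare to rp:
  r0: data parity 1, sent rp 1 → ok
  r1: data parity 1, sent rp 1 → ok
  r2: data parity 0, sent rp 1 → mismatch
  r3: data parity 0, sent rp 0 → ok
  r4: data parity 1, sent rp 1 → ok
Recompute each column's even parity and compare to cp:
  c0: data parity 0, sent cp 1 → mismatch
  c1: data parity 1, sent cp 1 → ok
  c2: data parity 1, sent cp 1 → ok
  c3: data parity 1, sent cp 1 → ok
Exactly one row (r2) and one column (c0) fail → the flipped bit is at their intersection.

row 2, column 0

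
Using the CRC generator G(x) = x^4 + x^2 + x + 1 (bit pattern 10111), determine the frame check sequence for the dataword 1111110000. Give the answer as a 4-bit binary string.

Append 4 zeros: 11111100000000. Divide by 10111 (XOR where the leading bit is 1):
  pos 0: 11111 XOR 10111 = 01000
  pos 1: 10001 XOR 10111 = 00110
  pos 3: 11000 XOR 10111 = 01111
  pos 4: 11110 XOR 10111 = 01001
  pos 5: 10010 XOR 10111 = 00101
  pos 7: 10100 XOR 10111 = 00011
Remainder (last 4 bits) = 1100. This is the CRC / FCS.

1100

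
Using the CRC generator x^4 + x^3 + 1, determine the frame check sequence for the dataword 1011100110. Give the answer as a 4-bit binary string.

Append 4 zeros: 10111001100000. Divide by 11001 (XOR where the leading bit is 1):
  pos 0: 10111 XOR 11001 = 01110
  pos 1: 11100 XOR 11001 = 00101
  pos 3: 10101 XOR 11001 = 01100
  pos 4: 11001 XOR 11001 = 00000
Remainder (last 4 bits) = 0000. This is the CRC / FCS.

0000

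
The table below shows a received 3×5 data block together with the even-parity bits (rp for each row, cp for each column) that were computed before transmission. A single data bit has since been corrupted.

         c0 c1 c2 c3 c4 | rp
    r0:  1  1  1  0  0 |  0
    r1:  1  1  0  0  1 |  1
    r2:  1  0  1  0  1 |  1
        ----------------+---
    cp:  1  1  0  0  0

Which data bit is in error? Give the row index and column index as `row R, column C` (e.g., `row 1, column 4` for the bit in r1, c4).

Recompute each row's even parity and compare to rp:
  r0: data parity 1, sent rp 0 → mismatch
  r1: data parity 1, sent rp 1 → ok
  r2: data parity 1, sent rp 1 → ok
Recompute each column's even parity and compare to cp:
  c0: data parity 1, sent cp 1 → ok
  c1: data parity 0, sent cp 1 → mismatch
  c2: data parity 0, sent cp 0 → ok
  c3: data parity 0, sent cp 0 → ok
  c4: data parity 0, sent cp 0 → ok
Exactly one row (r0) and one column (c1) fail → the flipped bit is at their intersection.

row 0, column 1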